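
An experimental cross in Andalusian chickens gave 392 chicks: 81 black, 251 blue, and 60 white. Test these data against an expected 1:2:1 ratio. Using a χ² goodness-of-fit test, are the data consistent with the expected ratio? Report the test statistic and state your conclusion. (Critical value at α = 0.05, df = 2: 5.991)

The 1:2:1 ratio has 4 parts, so with N = 392 the expected counts are:
  black: 392 × 1/4 = 98
  blue: 392 × 2/4 = 196
  white: 392 × 1/4 = 98
χ² = Σ (O − E)² / E
  black: (81 − 98)² / 98 = 2.9490
  blue: (251 − 196)² / 196 = 15.4337
  white: (60 − 98)² / 98 = 14.7347
χ² = 2.9490 + 15.4337 + 14.7347 = 33.1174 ≈ 33.117
Degrees of freedom = 3 − 1 = 2; critical value at α = 0.05 is 5.991.
Since 33.117 > 5.991, we reject the null hypothesis — the data do not fit the 1:2:1 ratio.

33.117; not consistent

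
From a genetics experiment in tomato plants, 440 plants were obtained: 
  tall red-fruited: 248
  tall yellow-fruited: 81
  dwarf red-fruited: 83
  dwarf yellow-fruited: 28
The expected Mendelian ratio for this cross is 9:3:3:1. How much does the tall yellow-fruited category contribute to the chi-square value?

Expected counts for N = 440 under a 9:3:3:1 ratio (total parts = 16):
  tall red-fruited: 440 × 9/16 = 247.5
  tall yellow-fruited: 440 × 3/16 = 82.5
  dwarf red-fruited: 440 × 3/16 = 82.5
  dwarf yellow-fruited: 440 × 1/16 = 27.5
Contribution of tall yellow-fruited: (81 − 82.5)² / 82.5 = 0.0273

0.027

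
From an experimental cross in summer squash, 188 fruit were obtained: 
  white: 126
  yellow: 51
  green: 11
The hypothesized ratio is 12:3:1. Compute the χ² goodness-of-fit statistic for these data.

Under the 12:3:1 hypothesis (Σ ratio = 16, N = 188):
  white: 188 × 12/16 = 141
  yellow: 188 × 3/16 = 35.25
  green: 188 × 1/16 = 11.75
χ² = Σ (O − E)² / E
  white: (126 − 141)² / 141 = 1.5957
  yellow: (51 − 35.25)² / 35.25 = 7.0372
  green: (11 − 11.75)² / 11.75 = 0.0479
χ² = 1.5957 + 7.0372 + 0.0479 = 8.6808 ≈ 8.681

8.681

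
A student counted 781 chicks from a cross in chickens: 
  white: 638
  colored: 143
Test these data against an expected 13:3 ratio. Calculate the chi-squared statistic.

0.099

Under the 13:3 hypothesis (Σ ratio = 16, N = 781):
  white: 781 × 13/16 = 634.5625
  colored: 781 × 3/16 = 146.4375
χ² = Σ (O − E)² / E
  white: (638 − 634.5625)² / 634.5625 = 0.0186
  colored: (143 − 146.4375)² / 146.4375 = 0.0807
χ² = 0.0186 + 0.0807 = 0.0993 ≈ 0.099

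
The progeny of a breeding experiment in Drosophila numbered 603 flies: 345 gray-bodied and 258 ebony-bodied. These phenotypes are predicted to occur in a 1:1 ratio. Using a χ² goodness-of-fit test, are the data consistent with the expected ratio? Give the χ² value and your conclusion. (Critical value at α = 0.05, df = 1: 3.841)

12.552; not consistent

Total ratio parts = 2. Expected numbers out of 603:
  gray-bodied: 603 × 1/2 = 301.5
  ebony-bodied: 603 × 1/2 = 301.5
χ² = Σ (O − E)² / E
  gray-bodied: (345 − 301.5)² / 301.5 = 6.2761
  ebony-bodied: (258 − 301.5)² / 301.5 = 6.2761
χ² = 6.2761 + 6.2761 = 12.5522 ≈ 12.552
Degrees of freedom = 2 − 1 = 1; critical value at α = 0.05 is 3.841.
Since 12.552 > 3.841, we reject the null hypothesis — the data do not fit the 1:1 ratio.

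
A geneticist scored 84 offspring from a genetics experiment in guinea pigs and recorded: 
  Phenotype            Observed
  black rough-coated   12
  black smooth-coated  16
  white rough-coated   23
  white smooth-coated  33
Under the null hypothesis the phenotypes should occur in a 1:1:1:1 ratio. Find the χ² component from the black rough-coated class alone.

Expected counts for N = 84 under a 1:1:1:1 ratio (total parts = 4):
  black rough-coated: 84 × 1/4 = 21
  black smooth-coated: 84 × 1/4 = 21
  white rough-coated: 84 × 1/4 = 21
  white smooth-coated: 84 × 1/4 = 21
Contribution of black rough-coated: (12 − 21)² / 21 = 3.8571

3.857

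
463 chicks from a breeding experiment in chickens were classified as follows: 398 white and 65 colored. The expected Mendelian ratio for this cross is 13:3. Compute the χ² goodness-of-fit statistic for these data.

6.745

Total ratio parts = 16. Expected numbers out of 463:
  white: 463 × 13/16 = 376.1875
  colored: 463 × 3/16 = 86.8125
χ² = Σ (O − E)² / E
  white: (398 − 376.1875)² / 376.1875 = 1.2648
  colored: (65 − 86.8125)² / 86.8125 = 5.4806
χ² = 1.2648 + 5.4806 = 6.7454 ≈ 6.745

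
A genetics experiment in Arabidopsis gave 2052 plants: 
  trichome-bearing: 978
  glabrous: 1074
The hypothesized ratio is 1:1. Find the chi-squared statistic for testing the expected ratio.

4.491

Under the 1:1 hypothesis (Σ ratio = 2, N = 2052):
  trichome-bearing: 2052 × 1/2 = 1026
  glabrous: 2052 × 1/2 = 1026
χ² = Σ (O − E)² / E
  trichome-bearing: (978 − 1026)² / 1026 = 2.2456
  glabrous: (1074 − 1026)² / 1026 = 2.2456
χ² = 2.2456 + 2.2456 = 4.4912 ≈ 4.491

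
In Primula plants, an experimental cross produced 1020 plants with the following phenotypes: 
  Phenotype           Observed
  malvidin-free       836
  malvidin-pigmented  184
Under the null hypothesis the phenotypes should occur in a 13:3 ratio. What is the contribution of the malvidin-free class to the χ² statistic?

The 13:3 ratio has 16 parts, so with N = 1020 the expected counts are:
  malvidin-free: 1020 × 13/16 = 828.75
  malvidin-pigmented: 1020 × 3/16 = 191.25
Contribution of malvidin-free: (836 − 828.75)² / 828.75 = 0.0634

0.063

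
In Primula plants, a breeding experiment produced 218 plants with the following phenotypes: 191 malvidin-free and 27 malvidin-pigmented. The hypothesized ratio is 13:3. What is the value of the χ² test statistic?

Expected counts for N = 218 under a 13:3 ratio (total parts = 16):
  malvidin-free: 218 × 13/16 = 177.125
  malvidin-pigmented: 218 × 3/16 = 40.875
χ² = Σ (O − E)² / E
  malvidin-free: (191 − 177.125)² / 177.125 = 1.0869
  malvidin-pigmented: (27 − 40.875)² / 40.875 = 4.7099
χ² = 1.0869 + 4.7099 = 5.7968 ≈ 5.797

5.797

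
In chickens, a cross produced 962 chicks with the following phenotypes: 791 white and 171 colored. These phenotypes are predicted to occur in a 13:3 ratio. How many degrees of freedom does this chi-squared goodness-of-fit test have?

A goodness-of-fit test with 2 phenotype classes has df = 2 − 1 = 1.

1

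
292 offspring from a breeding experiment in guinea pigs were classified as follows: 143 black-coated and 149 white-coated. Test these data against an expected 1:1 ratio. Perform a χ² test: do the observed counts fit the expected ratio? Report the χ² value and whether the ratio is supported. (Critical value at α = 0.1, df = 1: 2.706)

0.123; consistent

Expected counts for N = 292 under a 1:1 ratio (total parts = 2):
  black-coated: 292 × 1/2 = 146
  white-coated: 292 × 1/2 = 146
χ² = Σ (O − E)² / E
  black-coated: (143 − 146)² / 146 = 0.0616
  white-coated: (149 − 146)² / 146 = 0.0616
χ² = 0.0616 + 0.0616 = 0.1232 ≈ 0.123
Degrees of freedom = 2 − 1 = 1; critical value at α = 0.1 is 2.706.
Since 0.123 < 2.706, we fail to reject the null hypothesis — the data are consistent with the 1:1 ratio.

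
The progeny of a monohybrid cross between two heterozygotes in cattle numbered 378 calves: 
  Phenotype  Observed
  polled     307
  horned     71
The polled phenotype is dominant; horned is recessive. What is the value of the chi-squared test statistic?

7.792

For a monohybrid cross between heterozygotes with complete dominance, the expected phenotypic ratio is 3:1.
Total ratio parts = 4. Expected numbers out of 378:
  polled: 378 × 3/4 = 283.5
  horned: 378 × 1/4 = 94.5
χ² = Σ (O − E)² / E
  polled: (307 − 283.5)² / 283.5 = 1.9480
  horned: (71 − 94.5)² / 94.5 = 5.8439
χ² = 1.9480 + 5.8439 = 7.7919 ≈ 7.792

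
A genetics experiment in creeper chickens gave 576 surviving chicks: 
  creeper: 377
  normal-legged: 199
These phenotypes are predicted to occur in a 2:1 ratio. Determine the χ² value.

0.383

Expected counts for N = 576 under a 2:1 ratio (total parts = 3):
  creeper: 576 × 2/3 = 384
  normal-legged: 576 × 1/3 = 192
χ² = Σ (O − E)² / E
  creeper: (377 − 384)² / 384 = 0.1276
  normal-legged: (199 − 192)² / 192 = 0.2552
χ² = 0.1276 + 0.2552 = 0.3828 ≈ 0.383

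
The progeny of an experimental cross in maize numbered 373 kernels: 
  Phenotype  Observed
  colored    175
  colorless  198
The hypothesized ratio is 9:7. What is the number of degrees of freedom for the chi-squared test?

1

A goodness-of-fit test with 2 phenotype classes has df = 2 − 1 = 1.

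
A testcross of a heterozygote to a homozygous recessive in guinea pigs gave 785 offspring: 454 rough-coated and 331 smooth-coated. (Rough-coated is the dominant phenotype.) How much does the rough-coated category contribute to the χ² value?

9.636

A testcross of a heterozygote (Aa × aa) gives a 1:1 phenotypic ratio.
Total ratio parts = 2. Expected numbers out of 785:
  rough-coated: 785 × 1/2 = 392.5
  smooth-coated: 785 × 1/2 = 392.5
Contribution of rough-coated: (454 − 392.5)² / 392.5 = 9.6363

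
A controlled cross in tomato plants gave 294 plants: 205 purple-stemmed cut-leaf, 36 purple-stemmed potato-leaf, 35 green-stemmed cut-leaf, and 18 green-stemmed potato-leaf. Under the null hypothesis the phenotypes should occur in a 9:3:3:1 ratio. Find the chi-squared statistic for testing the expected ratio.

23.485

Expected counts for N = 294 under a 9:3:3:1 ratio (total parts = 16):
  purple-stemmed cut-leaf: 294 × 9/16 = 165.375
  purple-stemmed potato-leaf: 294 × 3/16 = 55.125
  green-stemmed cut-leaf: 294 × 3/16 = 55.125
  green-stemmed potato-leaf: 294 × 1/16 = 18.375
χ² = Σ (O − E)² / E
  purple-stemmed cut-leaf: (205 − 165.375)² / 165.375 = 9.4944
  purple-stemmed potato-leaf: (36 − 55.125)² / 55.125 = 6.6352
  green-stemmed cut-leaf: (35 − 55.125)² / 55.125 = 7.3472
  green-stemmed potato-leaf: (18 − 18.375)² / 18.375 = 0.0077
χ² = 9.4944 + 6.6352 + 7.3472 + 0.0077 = 23.4845 ≈ 23.485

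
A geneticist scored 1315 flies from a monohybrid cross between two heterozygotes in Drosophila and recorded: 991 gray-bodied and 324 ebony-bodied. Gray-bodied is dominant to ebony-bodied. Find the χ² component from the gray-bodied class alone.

For a monohybrid cross between heterozygotes with complete dominance, the expected phenotypic ratio is 3:1.
Expected counts for N = 1315 under a 3:1 ratio (total parts = 4):
  gray-bodied: 1315 × 3/4 = 986.25
  ebony-bodied: 1315 × 1/4 = 328.75
Contribution of gray-bodied: (991 − 986.25)² / 986.25 = 0.0229

0.023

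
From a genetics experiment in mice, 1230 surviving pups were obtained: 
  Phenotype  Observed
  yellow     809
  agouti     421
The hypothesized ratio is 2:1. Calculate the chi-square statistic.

0.443

Under the 2:1 hypothesis (Σ ratio = 3, N = 1230):
  yellow: 1230 × 2/3 = 820
  agouti: 1230 × 1/3 = 410
χ² = Σ (O − E)² / E
  yellow: (809 − 820)² / 820 = 0.1476
  agouti: (421 − 410)² / 410 = 0.2951
χ² = 0.1476 + 0.2951 = 0.4427 ≈ 0.443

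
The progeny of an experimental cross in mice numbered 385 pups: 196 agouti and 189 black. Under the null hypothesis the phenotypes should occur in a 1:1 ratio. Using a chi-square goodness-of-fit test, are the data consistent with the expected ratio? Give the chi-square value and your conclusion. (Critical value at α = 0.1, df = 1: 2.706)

0.127; consistent

The 1:1 ratio has 2 parts, so with N = 385 the expected counts are:
  agouti: 385 × 1/2 = 192.5
  black: 385 × 1/2 = 192.5
χ² = Σ (O − E)² / E
  agouti: (196 − 192.5)² / 192.5 = 0.0636
  black: (189 − 192.5)² / 192.5 = 0.0636
χ² = 0.0636 + 0.0636 = 0.1272 ≈ 0.127
Degrees of freedom = 2 − 1 = 1; critical value at α = 0.1 is 2.706.
Since 0.127 < 2.706, we fail to reject the null hypothesis — the data are consistent with the 1:1 ratio.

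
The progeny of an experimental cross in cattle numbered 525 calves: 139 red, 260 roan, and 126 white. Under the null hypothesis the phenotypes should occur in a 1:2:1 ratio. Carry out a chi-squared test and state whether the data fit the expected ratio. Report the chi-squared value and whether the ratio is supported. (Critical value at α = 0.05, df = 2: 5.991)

0.691; consistent

The 1:2:1 ratio has 4 parts, so with N = 525 the expected counts are:
  red: 525 × 1/4 = 131.25
  roan: 525 × 2/4 = 262.5
  white: 525 × 1/4 = 131.25
χ² = Σ (O − E)² / E
  red: (139 − 131.25)² / 131.25 = 0.4576
  roan: (260 − 262.5)² / 262.5 = 0.0238
  white: (126 − 131.25)² / 131.25 = 0.2100
χ² = 0.4576 + 0.0238 + 0.2100 = 0.6914 ≈ 0.691
Degrees of freedom = 3 − 1 = 2; critical value at α = 0.05 is 5.991.
Since 0.691 < 5.991, we fail to reject the null hypothesis — the data are consistent with the 1:2:1 ratio.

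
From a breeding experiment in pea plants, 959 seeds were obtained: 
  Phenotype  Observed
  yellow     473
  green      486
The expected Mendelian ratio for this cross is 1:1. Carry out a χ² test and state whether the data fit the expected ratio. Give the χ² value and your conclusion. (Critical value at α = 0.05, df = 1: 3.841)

0.176; consistent

Total ratio parts = 2. Expected numbers out of 959:
  yellow: 959 × 1/2 = 479.5
  green: 959 × 1/2 = 479.5
χ² = Σ (O − E)² / E
  yellow: (473 − 479.5)² / 479.5 = 0.0881
  green: (486 − 479.5)² / 479.5 = 0.0881
χ² = 0.0881 + 0.0881 = 0.1762 ≈ 0.176
Degrees of freedom = 2 − 1 = 1; critical value at α = 0.05 is 3.841.
Since 0.176 < 3.841, we fail to reject the null hypothesis — the data are consistent with the 1:1 ratio.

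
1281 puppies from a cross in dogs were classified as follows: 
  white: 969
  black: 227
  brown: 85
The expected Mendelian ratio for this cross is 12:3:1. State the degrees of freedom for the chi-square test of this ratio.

A goodness-of-fit test with 3 phenotype classes has df = 3 − 1 = 2.

2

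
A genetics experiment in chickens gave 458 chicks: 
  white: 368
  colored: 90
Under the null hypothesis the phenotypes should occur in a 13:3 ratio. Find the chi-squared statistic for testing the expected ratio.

Expected counts for N = 458 under a 13:3 ratio (total parts = 16):
  white: 458 × 13/16 = 372.125
  colored: 458 × 3/16 = 85.875
χ² = Σ (O − E)² / E
  white: (368 − 372.125)² / 372.125 = 0.0457
  colored: (90 − 85.875)² / 85.875 = 0.1981
χ² = 0.0457 + 0.1981 = 0.2438 ≈ 0.244

0.244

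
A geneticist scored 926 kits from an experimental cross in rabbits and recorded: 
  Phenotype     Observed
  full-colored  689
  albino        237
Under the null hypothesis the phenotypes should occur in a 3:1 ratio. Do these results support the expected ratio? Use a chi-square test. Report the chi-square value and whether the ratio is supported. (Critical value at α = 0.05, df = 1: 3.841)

Under the 3:1 hypothesis (Σ ratio = 4, N = 926):
  full-colored: 926 × 3/4 = 694.5
  albino: 926 × 1/4 = 231.5
χ² = Σ (O − E)² / E
  full-colored: (689 − 694.5)² / 694.5 = 0.0436
  albino: (237 − 231.5)² / 231.5 = 0.1307
χ² = 0.0436 + 0.1307 = 0.1743 ≈ 0.174
Degrees of freedom = 2 − 1 = 1; critical value at α = 0.05 is 3.841.
Since 0.174 < 3.841, we fail to reject the null hypothesis — the data are consistent with the 3:1 ratio.

0.174; consistent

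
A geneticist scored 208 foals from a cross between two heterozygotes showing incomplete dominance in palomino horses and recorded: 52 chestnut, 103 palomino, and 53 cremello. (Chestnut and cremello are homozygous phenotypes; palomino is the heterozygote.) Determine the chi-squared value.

0.029

With incomplete dominance, a heterozygote × heterozygote cross gives a 1:2:1 phenotypic ratio.
The 1:2:1 ratio has 4 parts, so with N = 208 the expected counts are:
  chestnut: 208 × 1/4 = 52
  palomino: 208 × 2/4 = 104
  cremello: 208 × 1/4 = 52
χ² = Σ (O − E)² / E
  chestnut: (52 − 52)² / 52 = 0.0000
  palomino: (103 − 104)² / 104 = 0.0096
  cremello: (53 − 52)² / 52 = 0.0192
χ² = 0.0000 + 0.0096 + 0.0192 = 0.0288 ≈ 0.029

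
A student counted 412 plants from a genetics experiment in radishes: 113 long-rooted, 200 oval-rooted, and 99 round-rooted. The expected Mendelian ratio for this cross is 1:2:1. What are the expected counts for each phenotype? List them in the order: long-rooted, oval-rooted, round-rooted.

Total ratio parts = 4. Expected numbers out of 412:
  long-rooted: 412 × 1/4 = 103
  oval-rooted: 412 × 2/4 = 206
  round-rooted: 412 × 1/4 = 103

103, 206, 103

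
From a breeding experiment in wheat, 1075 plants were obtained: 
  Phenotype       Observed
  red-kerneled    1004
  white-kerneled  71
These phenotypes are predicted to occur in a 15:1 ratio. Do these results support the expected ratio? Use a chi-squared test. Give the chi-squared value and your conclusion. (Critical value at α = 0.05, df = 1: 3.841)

The 15:1 ratio has 16 parts, so with N = 1075 the expected counts are:
  red-kerneled: 1075 × 15/16 = 1007.8125
  white-kerneled: 1075 × 1/16 = 67.1875
χ² = Σ (O − E)² / E
  red-kerneled: (1004 − 1007.8125)² / 1007.8125 = 0.0144
  white-kerneled: (71 − 67.1875)² / 67.1875 = 0.2163
χ² = 0.0144 + 0.2163 = 0.2307 ≈ 0.231
Degrees of freedom = 2 − 1 = 1; critical value at α = 0.05 is 3.841.
Since 0.231 < 3.841, we fail to reject the null hypothesis — the data are consistent with the 15:1 ratio.

0.231; consistent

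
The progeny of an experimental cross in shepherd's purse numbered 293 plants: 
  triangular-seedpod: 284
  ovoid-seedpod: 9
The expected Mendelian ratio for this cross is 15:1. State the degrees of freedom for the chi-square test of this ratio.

1

A goodness-of-fit test with 2 phenotype classes has df = 2 − 1 = 1.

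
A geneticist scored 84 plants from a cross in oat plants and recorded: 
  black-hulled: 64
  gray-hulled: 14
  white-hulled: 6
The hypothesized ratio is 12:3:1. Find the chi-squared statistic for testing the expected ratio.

Expected counts for N = 84 under a 12:3:1 ratio (total parts = 16):
  black-hulled: 84 × 12/16 = 63
  gray-hulled: 84 × 3/16 = 15.75
  white-hulled: 84 × 1/16 = 5.25
χ² = Σ (O − E)² / E
  black-hulled: (64 − 63)² / 63 = 0.0159
  gray-hulled: (14 − 15.75)² / 15.75 = 0.1944
  white-hulled: (6 − 5.25)² / 5.25 = 0.1071
χ² = 0.0159 + 0.1944 + 0.1071 = 0.3174 ≈ 0.317

0.317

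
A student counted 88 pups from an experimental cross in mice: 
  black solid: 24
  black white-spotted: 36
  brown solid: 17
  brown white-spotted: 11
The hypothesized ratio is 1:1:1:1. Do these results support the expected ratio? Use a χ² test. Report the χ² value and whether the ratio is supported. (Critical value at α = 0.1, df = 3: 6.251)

Under the 1:1:1:1 hypothesis (Σ ratio = 4, N = 88):
  black solid: 88 × 1/4 = 22
  black white-spotted: 88 × 1/4 = 22
  brown solid: 88 × 1/4 = 22
  brown white-spotted: 88 × 1/4 = 22
χ² = Σ (O − E)² / E
  black solid: (24 − 22)² / 22 = 0.1818
  black white-spotted: (36 − 22)² / 22 = 8.9091
  brown solid: (17 − 22)² / 22 = 1.1364
  brown white-spotted: (11 − 22)² / 22 = 5.5000
χ² = 0.1818 + 8.9091 + 1.1364 + 5.5000 = 15.7273 ≈ 15.727
Degrees of freedom = 4 − 1 = 3; critical value at α = 0.1 is 6.251.
Since 15.727 > 6.251, we reject the null hypothesis — the data do not fit the 1:1:1:1 ratio.

15.727; not consistent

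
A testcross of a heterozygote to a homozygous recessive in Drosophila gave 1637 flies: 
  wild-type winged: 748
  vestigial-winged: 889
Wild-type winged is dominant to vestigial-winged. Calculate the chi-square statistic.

12.145

A testcross of a heterozygote (Aa × aa) gives a 1:1 phenotypic ratio.
Total ratio parts = 2. Expected numbers out of 1637:
  wild-type winged: 1637 × 1/2 = 818.5
  vestigial-winged: 1637 × 1/2 = 818.5
χ² = Σ (O − E)² / E
  wild-type winged: (748 − 818.5)² / 818.5 = 6.0724
  vestigial-winged: (889 − 818.5)² / 818.5 = 6.0724
χ² = 6.0724 + 6.0724 = 12.1448 ≈ 12.145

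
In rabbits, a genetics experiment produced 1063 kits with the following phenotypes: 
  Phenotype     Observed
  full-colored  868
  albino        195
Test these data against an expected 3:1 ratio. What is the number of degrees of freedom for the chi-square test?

A goodness-of-fit test with 2 phenotype classes has df = 2 − 1 = 1.

1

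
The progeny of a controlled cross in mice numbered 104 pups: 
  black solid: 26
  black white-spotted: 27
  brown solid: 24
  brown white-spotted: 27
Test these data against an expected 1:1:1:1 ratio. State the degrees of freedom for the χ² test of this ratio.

A goodness-of-fit test with 4 phenotype classes has df = 4 − 1 = 3.

3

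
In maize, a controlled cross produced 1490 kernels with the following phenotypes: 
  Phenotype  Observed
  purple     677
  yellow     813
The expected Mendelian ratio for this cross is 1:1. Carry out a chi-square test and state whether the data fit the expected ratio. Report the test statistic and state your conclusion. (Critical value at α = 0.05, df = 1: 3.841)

Under the 1:1 hypothesis (Σ ratio = 2, N = 1490):
  purple: 1490 × 1/2 = 745
  yellow: 1490 × 1/2 = 745
χ² = Σ (O − E)² / E
  purple: (677 − 745)² / 745 = 6.2067
  yellow: (813 − 745)² / 745 = 6.2067
χ² = 6.2067 + 6.2067 = 12.4134 ≈ 12.413
Degrees of freedom = 2 − 1 = 1; critical value at α = 0.05 is 3.841.
Since 12.413 > 3.841, we reject the null hypothesis — the data do not fit the 1:1 ratio.

12.413; not consistent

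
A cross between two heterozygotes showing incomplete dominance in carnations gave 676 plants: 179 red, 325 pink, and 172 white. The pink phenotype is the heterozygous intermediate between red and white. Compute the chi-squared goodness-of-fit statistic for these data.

With incomplete dominance, a heterozygote × heterozygote cross gives a 1:2:1 phenotypic ratio.
The 1:2:1 ratio has 4 parts, so with N = 676 the expected counts are:
  red: 676 × 1/4 = 169
  pink: 676 × 2/4 = 338
  white: 676 × 1/4 = 169
χ² = Σ (O − E)² / E
  red: (179 − 169)² / 169 = 0.5917
  pink: (325 − 338)² / 338 = 0.5000
  white: (172 − 169)² / 169 = 0.0533
χ² = 0.5917 + 0.5000 + 0.0533 = 1.145

1.145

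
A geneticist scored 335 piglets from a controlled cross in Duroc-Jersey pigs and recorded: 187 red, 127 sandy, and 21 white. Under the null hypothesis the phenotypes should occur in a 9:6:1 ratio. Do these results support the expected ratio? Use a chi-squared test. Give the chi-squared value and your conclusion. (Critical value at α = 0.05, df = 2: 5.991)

0.026; consistent

The 9:6:1 ratio has 16 parts, so with N = 335 the expected counts are:
  red: 335 × 9/16 = 188.4375
  sandy: 335 × 6/16 = 125.625
  white: 335 × 1/16 = 20.9375
χ² = Σ (O − E)² / E
  red: (187 − 188.4375)² / 188.4375 = 0.0110
  sandy: (127 − 125.625)² / 125.625 = 0.0150
  white: (21 − 20.9375)² / 20.9375 = 0.0002
χ² = 0.0110 + 0.0150 + 0.0002 = 0.0262 ≈ 0.026
Degrees of freedom = 3 − 1 = 2; critical value at α = 0.05 is 5.991.
Since 0.026 < 5.991, we fail to reject the null hypothesis — the data are consistent with the 9:6:1 ratio.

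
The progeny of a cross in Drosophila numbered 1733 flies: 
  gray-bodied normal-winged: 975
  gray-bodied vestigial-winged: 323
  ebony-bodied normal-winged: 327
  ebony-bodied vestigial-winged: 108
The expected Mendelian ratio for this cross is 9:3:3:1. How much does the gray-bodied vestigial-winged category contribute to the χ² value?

The 9:3:3:1 ratio has 16 parts, so with N = 1733 the expected counts are:
  gray-bodied normal-winged: 1733 × 9/16 = 974.8125
  gray-bodied vestigial-winged: 1733 × 3/16 = 324.9375
  ebony-bodied normal-winged: 1733 × 3/16 = 324.9375
  ebony-bodied vestigial-winged: 1733 × 1/16 = 108.3125
Contribution of gray-bodied vestigial-winged: (323 − 324.9375)² / 324.9375 = 0.0116

0.012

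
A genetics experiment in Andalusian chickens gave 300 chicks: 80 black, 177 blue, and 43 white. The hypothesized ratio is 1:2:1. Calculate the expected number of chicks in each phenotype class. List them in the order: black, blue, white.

75, 150, 75

Expected counts for N = 300 under a 1:2:1 ratio (total parts = 4):
  black: 300 × 1/4 = 75
  blue: 300 × 2/4 = 150
  white: 300 × 1/4 = 75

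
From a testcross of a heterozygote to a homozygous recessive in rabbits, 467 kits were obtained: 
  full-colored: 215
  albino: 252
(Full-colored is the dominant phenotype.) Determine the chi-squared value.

A testcross of a heterozygote (Aa × aa) gives a 1:1 phenotypic ratio.
Under the 1:1 hypothesis (Σ ratio = 2, N = 467):
  full-colored: 467 × 1/2 = 233.5
  albino: 467 × 1/2 = 233.5
χ² = Σ (O − E)² / E
  full-colored: (215 − 233.5)² / 233.5 = 1.4657
  albino: (252 − 233.5)² / 233.5 = 1.4657
χ² = 1.4657 + 1.4657 = 2.9314 ≈ 2.931

2.931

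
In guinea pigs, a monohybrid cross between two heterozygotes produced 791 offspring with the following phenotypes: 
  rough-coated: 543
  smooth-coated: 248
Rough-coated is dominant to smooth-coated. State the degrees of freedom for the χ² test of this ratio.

For a monohybrid cross between heterozygotes with complete dominance, the expected phenotypic ratio is 3:1.
A goodness-of-fit test with 2 phenotype classes has df = 2 − 1 = 1.

1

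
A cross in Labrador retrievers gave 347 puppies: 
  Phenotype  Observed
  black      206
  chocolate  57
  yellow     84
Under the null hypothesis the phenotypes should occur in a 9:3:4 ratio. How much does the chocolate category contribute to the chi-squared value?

Total ratio parts = 16. Expected numbers out of 347:
  black: 347 × 9/16 = 195.1875
  chocolate: 347 × 3/16 = 65.0625
  yellow: 347 × 4/16 = 86.75
Contribution of chocolate: (57 − 65.0625)² / 65.0625 = 0.9991

0.999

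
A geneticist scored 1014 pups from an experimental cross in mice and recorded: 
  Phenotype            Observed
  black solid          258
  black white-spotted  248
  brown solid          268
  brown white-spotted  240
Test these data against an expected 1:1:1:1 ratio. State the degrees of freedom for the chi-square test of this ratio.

A goodness-of-fit test with 4 phenotype classes has df = 4 − 1 = 3.

3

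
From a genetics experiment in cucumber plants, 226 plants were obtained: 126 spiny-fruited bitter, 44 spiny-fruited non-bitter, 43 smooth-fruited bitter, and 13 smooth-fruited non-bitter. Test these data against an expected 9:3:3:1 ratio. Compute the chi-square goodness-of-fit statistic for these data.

The 9:3:3:1 ratio has 16 parts, so with N = 226 the expected counts are:
  spiny-fruited bitter: 226 × 9/16 = 127.125
  spiny-fruited non-bitter: 226 × 3/16 = 42.375
  smooth-fruited bitter: 226 × 3/16 = 42.375
  smooth-fruited non-bitter: 226 × 1/16 = 14.125
χ² = Σ (O − E)² / E
  spiny-fruited bitter: (126 − 127.125)² / 127.125 = 0.0100
  spiny-fruited non-bitter: (44 − 42.375)² / 42.375 = 0.0623
  smooth-fruited bitter: (43 − 42.375)² / 42.375 = 0.0092
  smooth-fruited non-bitter: (13 − 14.125)² / 14.125 = 0.0896
χ² = 0.0100 + 0.0623 + 0.0092 + 0.0896 = 0.1711 ≈ 0.171

0.171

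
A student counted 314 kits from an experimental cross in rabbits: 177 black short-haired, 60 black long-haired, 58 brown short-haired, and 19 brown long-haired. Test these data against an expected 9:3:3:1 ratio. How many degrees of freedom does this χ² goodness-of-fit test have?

A goodness-of-fit test with 4 phenotype classes has df = 4 − 1 = 3.

3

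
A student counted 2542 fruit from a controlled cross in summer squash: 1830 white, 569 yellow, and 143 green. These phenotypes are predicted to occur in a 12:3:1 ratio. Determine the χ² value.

Under the 12:3:1 hypothesis (Σ ratio = 16, N = 2542):
  white: 2542 × 12/16 = 1906.5
  yellow: 2542 × 3/16 = 476.625
  green: 2542 × 1/16 = 158.875
χ² = Σ (O − E)² / E
  white: (1830 − 1906.5)² / 1906.5 = 3.0696
  yellow: (569 − 476.625)² / 476.625 = 17.9033
  green: (143 − 158.875)² / 158.875 = 1.5863
χ² = 3.0696 + 17.9033 + 1.5863 = 22.5592 ≈ 22.559

22.559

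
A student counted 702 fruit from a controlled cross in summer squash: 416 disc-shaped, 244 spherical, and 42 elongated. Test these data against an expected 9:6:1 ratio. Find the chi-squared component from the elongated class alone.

Total ratio parts = 16. Expected numbers out of 702:
  disc-shaped: 702 × 9/16 = 394.875
  spherical: 702 × 6/16 = 263.25
  elongated: 702 × 1/16 = 43.875
Contribution of elongated: (42 − 43.875)² / 43.875 = 0.0801

0.080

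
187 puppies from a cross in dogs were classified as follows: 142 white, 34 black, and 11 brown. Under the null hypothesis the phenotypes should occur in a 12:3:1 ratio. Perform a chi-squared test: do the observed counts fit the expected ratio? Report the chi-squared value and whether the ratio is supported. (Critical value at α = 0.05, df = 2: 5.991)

0.094; consistent

Under the 12:3:1 hypothesis (Σ ratio = 16, N = 187):
  white: 187 × 12/16 = 140.25
  black: 187 × 3/16 = 35.0625
  brown: 187 × 1/16 = 11.6875
χ² = Σ (O − E)² / E
  white: (142 − 140.25)² / 140.25 = 0.0218
  black: (34 − 35.0625)² / 35.0625 = 0.0322
  brown: (11 − 11.6875)² / 11.6875 = 0.0404
χ² = 0.0218 + 0.0322 + 0.0404 = 0.0944 ≈ 0.094
Degrees of freedom = 3 − 1 = 2; critical value at α = 0.05 is 5.991.
Since 0.094 < 5.991, we fail to reject the null hypothesis — the data are consistent with the 12:3:1 ratio.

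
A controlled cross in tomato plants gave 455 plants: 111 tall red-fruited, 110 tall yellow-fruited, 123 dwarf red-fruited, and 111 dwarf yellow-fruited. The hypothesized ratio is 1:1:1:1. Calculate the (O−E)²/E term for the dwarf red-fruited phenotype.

0.752

Total ratio parts = 4. Expected numbers out of 455:
  tall red-fruited: 455 × 1/4 = 113.75
  tall yellow-fruited: 455 × 1/4 = 113.75
  dwarf red-fruited: 455 × 1/4 = 113.75
  dwarf yellow-fruited: 455 × 1/4 = 113.75
Contribution of dwarf red-fruited: (123 − 113.75)² / 113.75 = 0.7522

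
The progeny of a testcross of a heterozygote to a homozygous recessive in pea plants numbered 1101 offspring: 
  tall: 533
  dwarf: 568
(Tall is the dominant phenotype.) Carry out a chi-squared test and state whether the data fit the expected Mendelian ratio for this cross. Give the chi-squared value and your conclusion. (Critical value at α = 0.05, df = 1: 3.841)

1.113; consistent

A testcross of a heterozygote (Aa × aa) gives a 1:1 phenotypic ratio.
Under the 1:1 hypothesis (Σ ratio = 2, N = 1101):
  tall: 1101 × 1/2 = 550.5
  dwarf: 1101 × 1/2 = 550.5
χ² = Σ (O − E)² / E
  tall: (533 − 550.5)² / 550.5 = 0.5563
  dwarf: (568 − 550.5)² / 550.5 = 0.5563
χ² = 0.5563 + 0.5563 = 1.1126 ≈ 1.113
Degrees of freedom = 2 − 1 = 1; critical value at α = 0.05 is 3.841.
Since 1.113 < 3.841, we fail to reject the null hypothesis — the data are consistent with the 1:1 ratio.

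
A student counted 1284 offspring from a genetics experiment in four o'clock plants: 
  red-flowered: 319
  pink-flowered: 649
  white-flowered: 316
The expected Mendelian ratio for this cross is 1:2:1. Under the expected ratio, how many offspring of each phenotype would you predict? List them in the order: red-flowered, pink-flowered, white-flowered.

The 1:2:1 ratio has 4 parts, so with N = 1284 the expected counts are:
  red-flowered: 1284 × 1/4 = 321
  pink-flowered: 1284 × 2/4 = 642
  white-flowered: 1284 × 1/4 = 321

321, 642, 321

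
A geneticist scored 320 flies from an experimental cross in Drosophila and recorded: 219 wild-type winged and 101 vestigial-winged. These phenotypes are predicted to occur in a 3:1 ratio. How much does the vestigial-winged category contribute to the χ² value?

Total ratio parts = 4. Expected numbers out of 320:
  wild-type winged: 320 × 3/4 = 240
  vestigial-winged: 320 × 1/4 = 80
Contribution of vestigial-winged: (101 − 80)² / 80 = 5.5125

5.513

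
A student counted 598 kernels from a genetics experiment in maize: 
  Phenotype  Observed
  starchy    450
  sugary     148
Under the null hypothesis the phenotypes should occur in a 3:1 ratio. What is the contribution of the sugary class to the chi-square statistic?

Total ratio parts = 4. Expected numbers out of 598:
  starchy: 598 × 3/4 = 448.5
  sugary: 598 × 1/4 = 149.5
Contribution of sugary: (148 − 149.5)² / 149.5 = 0.0151

0.015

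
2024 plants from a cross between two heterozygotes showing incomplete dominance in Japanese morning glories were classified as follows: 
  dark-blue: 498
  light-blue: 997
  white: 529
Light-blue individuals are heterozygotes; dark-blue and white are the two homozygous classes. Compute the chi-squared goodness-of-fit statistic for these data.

With incomplete dominance, a heterozygote × heterozygote cross gives a 1:2:1 phenotypic ratio.
Total ratio parts = 4. Expected numbers out of 2024:
  dark-blue: 2024 × 1/4 = 506
  light-blue: 2024 × 2/4 = 1012
  white: 2024 × 1/4 = 506
χ² = Σ (O − E)² / E
  dark-blue: (498 − 506)² / 506 = 0.1265
  light-blue: (997 − 1012)² / 1012 = 0.2223
  white: (529 − 506)² / 506 = 1.0455
χ² = 0.1265 + 0.2223 + 1.0455 = 1.3943 ≈ 1.394

1.394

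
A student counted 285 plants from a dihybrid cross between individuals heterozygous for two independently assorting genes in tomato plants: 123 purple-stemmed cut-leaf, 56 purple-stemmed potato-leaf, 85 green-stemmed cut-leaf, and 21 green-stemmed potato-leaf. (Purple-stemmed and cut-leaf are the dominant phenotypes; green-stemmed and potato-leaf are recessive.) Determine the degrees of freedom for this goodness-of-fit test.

3

A dihybrid F₂ with independent assortment and complete dominance at both loci gives a 9:3:3:1 phenotypic ratio.
A goodness-of-fit test with 4 phenotype classes has df = 4 − 1 = 3.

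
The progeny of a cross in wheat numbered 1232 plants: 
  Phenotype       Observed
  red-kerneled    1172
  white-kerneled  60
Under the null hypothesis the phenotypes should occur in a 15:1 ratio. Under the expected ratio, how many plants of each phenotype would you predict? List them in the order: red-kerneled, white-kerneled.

1155, 77

Under the 15:1 hypothesis (Σ ratio = 16, N = 1232):
  red-kerneled: 1232 × 15/16 = 1155
  white-kerneled: 1232 × 1/16 = 77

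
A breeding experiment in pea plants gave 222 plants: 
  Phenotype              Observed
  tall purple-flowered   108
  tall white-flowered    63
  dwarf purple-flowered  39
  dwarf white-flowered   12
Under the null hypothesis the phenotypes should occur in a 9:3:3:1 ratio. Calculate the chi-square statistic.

Under the 9:3:3:1 hypothesis (Σ ratio = 16, N = 222):
  tall purple-flowered: 222 × 9/16 = 124.875
  tall white-flowered: 222 × 3/16 = 41.625
  dwarf purple-flowered: 222 × 3/16 = 41.625
  dwarf white-flowered: 222 × 1/16 = 13.875
χ² = Σ (O − E)² / E
  tall purple-flowered: (108 − 124.875)² / 124.875 = 2.2804
  tall white-flowered: (63 − 41.625)² / 41.625 = 10.9764
  dwarf purple-flowered: (39 − 41.625)² / 41.625 = 0.1655
  dwarf white-flowered: (12 − 13.875)² / 13.875 = 0.2534
χ² = 2.2804 + 10.9764 + 0.1655 + 0.2534 = 13.6757 ≈ 13.676

13.676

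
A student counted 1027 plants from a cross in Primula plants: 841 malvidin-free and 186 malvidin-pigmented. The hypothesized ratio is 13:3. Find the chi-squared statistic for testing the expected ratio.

0.275

Under the 13:3 hypothesis (Σ ratio = 16, N = 1027):
  malvidin-free: 1027 × 13/16 = 834.4375
  malvidin-pigmented: 1027 × 3/16 = 192.5625
χ² = Σ (O − E)² / E
  malvidin-free: (841 − 834.4375)² / 834.4375 = 0.0516
  malvidin-pigmented: (186 − 192.5625)² / 192.5625 = 0.2236
χ² = 0.0516 + 0.2236 = 0.2752 ≈ 0.275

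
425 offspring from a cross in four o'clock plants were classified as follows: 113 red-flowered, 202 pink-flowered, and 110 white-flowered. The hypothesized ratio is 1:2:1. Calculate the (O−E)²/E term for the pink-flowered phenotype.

0.519

The 1:2:1 ratio has 4 parts, so with N = 425 the expected counts are:
  red-flowered: 425 × 1/4 = 106.25
  pink-flowered: 425 × 2/4 = 212.5
  white-flowered: 425 × 1/4 = 106.25
Contribution of pink-flowered: (202 − 212.5)² / 212.5 = 0.5188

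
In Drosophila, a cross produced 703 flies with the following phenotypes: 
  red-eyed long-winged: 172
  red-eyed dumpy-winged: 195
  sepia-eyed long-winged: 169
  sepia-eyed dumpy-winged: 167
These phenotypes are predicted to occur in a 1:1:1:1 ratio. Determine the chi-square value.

2.883

Total ratio parts = 4. Expected numbers out of 703:
  red-eyed long-winged: 703 × 1/4 = 175.75
  red-eyed dumpy-winged: 703 × 1/4 = 175.75
  sepia-eyed long-winged: 703 × 1/4 = 175.75
  sepia-eyed dumpy-winged: 703 × 1/4 = 175.75
χ² = Σ (O − E)² / E
  red-eyed long-winged: (172 − 175.75)² / 175.75 = 0.0800
  red-eyed dumpy-winged: (195 − 175.75)² / 175.75 = 2.1085
  sepia-eyed long-winged: (169 − 175.75)² / 175.75 = 0.2592
  sepia-eyed dumpy-winged: (167 − 175.75)² / 175.75 = 0.4356
χ² = 0.0800 + 2.1085 + 0.2592 + 0.4356 = 2.8833 ≈ 2.883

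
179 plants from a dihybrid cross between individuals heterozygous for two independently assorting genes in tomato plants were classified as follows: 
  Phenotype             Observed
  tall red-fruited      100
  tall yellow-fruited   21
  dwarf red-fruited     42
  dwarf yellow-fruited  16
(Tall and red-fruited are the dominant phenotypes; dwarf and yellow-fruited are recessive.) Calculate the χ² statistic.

A dihybrid F₂ with independent assortment and complete dominance at both loci gives a 9:3:3:1 phenotypic ratio.
Under the 9:3:3:1 hypothesis (Σ ratio = 16, N = 179):
  tall red-fruited: 179 × 9/16 = 100.6875
  tall yellow-fruited: 179 × 3/16 = 33.5625
  dwarf red-fruited: 179 × 3/16 = 33.5625
  dwarf yellow-fruited: 179 × 1/16 = 11.1875
χ² = Σ (O − E)² / E
  tall red-fruited: (100 − 100.6875)² / 100.6875 = 0.0047
  tall yellow-fruited: (21 − 33.5625)² / 33.5625 = 4.7022
  dwarf red-fruited: (42 − 33.5625)² / 33.5625 = 2.1212
  dwarf yellow-fruited: (16 − 11.1875)² / 11.1875 = 2.0702
χ² = 0.0047 + 4.7022 + 2.1212 + 2.0702 = 8.8983 ≈ 8.898

8.898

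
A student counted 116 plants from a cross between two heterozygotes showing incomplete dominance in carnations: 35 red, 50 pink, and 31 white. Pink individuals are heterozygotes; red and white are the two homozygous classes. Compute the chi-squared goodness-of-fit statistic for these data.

2.483

With incomplete dominance, a heterozygote × heterozygote cross gives a 1:2:1 phenotypic ratio.
Total ratio parts = 4. Expected numbers out of 116:
  red: 116 × 1/4 = 29
  pink: 116 × 2/4 = 58
  white: 116 × 1/4 = 29
χ² = Σ (O − E)² / E
  red: (35 − 29)² / 29 = 1.2414
  pink: (50 − 58)² / 58 = 1.1034
  white: (31 − 29)² / 29 = 0.1379
χ² = 1.2414 + 1.1034 + 0.1379 = 2.4827 ≈ 2.483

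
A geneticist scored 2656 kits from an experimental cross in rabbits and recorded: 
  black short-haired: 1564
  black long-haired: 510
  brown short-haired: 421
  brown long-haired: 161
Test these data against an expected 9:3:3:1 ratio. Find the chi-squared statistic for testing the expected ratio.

15.625

The 9:3:3:1 ratio has 16 parts, so with N = 2656 the expected counts are:
  black short-haired: 2656 × 9/16 = 1494
  black long-haired: 2656 × 3/16 = 498
  brown short-haired: 2656 × 3/16 = 498
  brown long-haired: 2656 × 1/16 = 166
χ² = Σ (O − E)² / E
  black short-haired: (1564 − 1494)² / 1494 = 3.2798
  black long-haired: (510 − 498)² / 498 = 0.2892
  brown short-haired: (421 − 498)² / 498 = 11.9056
  brown long-haired: (161 − 166)² / 166 = 0.1506
χ² = 3.2798 + 0.2892 + 11.9056 + 0.1506 = 15.6252 ≈ 15.625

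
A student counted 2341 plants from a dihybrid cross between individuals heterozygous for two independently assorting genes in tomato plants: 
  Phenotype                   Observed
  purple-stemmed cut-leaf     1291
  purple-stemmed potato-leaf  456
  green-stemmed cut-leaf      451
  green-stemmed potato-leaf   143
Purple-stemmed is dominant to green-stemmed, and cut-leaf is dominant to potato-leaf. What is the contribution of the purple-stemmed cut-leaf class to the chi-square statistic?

0.506

A dihybrid F₂ with independent assortment and complete dominance at both loci gives a 9:3:3:1 phenotypic ratio.
The 9:3:3:1 ratio has 16 parts, so with N = 2341 the expected counts are:
  purple-stemmed cut-leaf: 2341 × 9/16 = 1316.8125
  purple-stemmed potato-leaf: 2341 × 3/16 = 438.9375
  green-stemmed cut-leaf: 2341 × 3/16 = 438.9375
  green-stemmed potato-leaf: 2341 × 1/16 = 146.3125
Contribution of purple-stemmed cut-leaf: (1291 − 1316.8125)² / 1316.8125 = 0.5060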